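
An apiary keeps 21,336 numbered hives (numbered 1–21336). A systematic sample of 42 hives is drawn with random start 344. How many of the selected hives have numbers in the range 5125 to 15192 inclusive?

k = 21336/42 = 508
First selection ≥ 5125: 344 + ⌈(5125−344)/508⌉·508 = 344 + 10×508 = 5424
Last selection ≤ 15192: 344 + ⌊(15192−344)/508⌋·508 = 344 + 29×508 = 15076
Count = 29 − 10 + 1 = 20

20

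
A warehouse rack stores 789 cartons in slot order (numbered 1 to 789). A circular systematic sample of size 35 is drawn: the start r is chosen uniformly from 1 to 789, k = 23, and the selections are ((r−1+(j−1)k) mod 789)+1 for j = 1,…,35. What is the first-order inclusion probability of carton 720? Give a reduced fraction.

For each position j, as r ranges over 1…789 the j-th selection hits every carton exactly once, so carton 720 is selected for exactly 35 of the 789 starts.
Inclusion probability = 35/789.

35/789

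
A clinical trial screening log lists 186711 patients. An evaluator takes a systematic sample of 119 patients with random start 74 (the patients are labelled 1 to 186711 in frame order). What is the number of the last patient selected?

185216

k = 186711/119 = 1569
119th selection = r + (119−1)·k = 74 + 118×1569 = 74 + 185142 = 185216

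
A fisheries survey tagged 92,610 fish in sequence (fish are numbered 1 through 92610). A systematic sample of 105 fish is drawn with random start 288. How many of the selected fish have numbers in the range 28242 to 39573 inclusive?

13

k = 92610/105 = 882
First selection ≥ 28242: 288 + ⌈(28242−288)/882⌉·882 = 288 + 32×882 = 28512
Last selection ≤ 39573: 288 + ⌊(39573−288)/882⌋·882 = 288 + 44×882 = 39096
Count = 44 − 32 + 1 = 13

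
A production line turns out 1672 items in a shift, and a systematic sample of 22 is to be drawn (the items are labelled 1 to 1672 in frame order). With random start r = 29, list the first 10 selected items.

k = N/n = 1672/22 = 76
item 1: 29
item 2: 29 + 76 = 105
item 3: 105 + 76 = 181
item 4: 181 + 76 = 257
item 5: 257 + 76 = 333
item 6: 333 + 76 = 409
item 7: 409 + 76 = 485
item 8: 485 + 76 = 561
item 9: 561 + 76 = 637
item 10: 637 + 76 = 713

29, 105, 181, 257, 333, 409, 485, 561, 637, 713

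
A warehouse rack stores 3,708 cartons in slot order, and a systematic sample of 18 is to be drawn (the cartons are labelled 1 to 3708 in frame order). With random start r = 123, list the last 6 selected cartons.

2595, 2801, 3007, 3213, 3419, 3625

k = N/n = 3708/18 = 206
13th selection = 123 + 12×206 = 2595
14th: 2595 + 206 = 2801
15th: 2801 + 206 = 3007
16th: 3007 + 206 = 3213
17th: 3213 + 206 = 3419
18th: 3419 + 206 = 3625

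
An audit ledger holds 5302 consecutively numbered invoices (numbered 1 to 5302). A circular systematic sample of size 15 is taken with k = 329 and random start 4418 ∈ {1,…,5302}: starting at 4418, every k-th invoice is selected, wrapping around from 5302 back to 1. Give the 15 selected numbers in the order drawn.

4418, 4747, 5076, 103, 432, 761, 1090, 1419, 1748, 2077, 2406, 2735, 3064, 3393, 3722

Selection 1: 4418
Selection 2: 4418 + 329 = 4747
Selection 3: 4747 + 329 = 5076
Selection 4: 5076 + 329 = 5405 → 5405 − 5302 = 103
Selection 5: 103 + 329 = 432
Selection 6: 432 + 329 = 761
Selection 7: 761 + 329 = 1090
Selection 8: 1090 + 329 = 1419
Selection 9: 1419 + 329 = 1748
Selection 10: 1748 + 329 = 2077
Selection 11: 2077 + 329 = 2406
Selection 12: 2406 + 329 = 2735
Selection 13: 2735 + 329 = 3064
Selection 14: 3064 + 329 = 3393
Selection 15: 3393 + 329 = 3722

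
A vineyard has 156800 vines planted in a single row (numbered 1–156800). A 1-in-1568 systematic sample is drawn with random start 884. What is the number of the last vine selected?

156116

k = 1568
100th selection = r + (100−1)·k = 884 + 99×1568 = 884 + 155232 = 156116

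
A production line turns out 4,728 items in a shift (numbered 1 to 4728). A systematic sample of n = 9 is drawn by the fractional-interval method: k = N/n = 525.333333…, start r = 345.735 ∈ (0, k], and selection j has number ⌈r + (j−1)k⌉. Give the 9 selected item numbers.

346, 872, 1397, 1922, 2448, 2973, 3498, 4024, 4549

j=1: r + 0k = 345.735 → ⌈·⌉ = 346
j=2: r + 1k = 871.068333… → ⌈·⌉ = 872
j=3: r + 2k = 1396.401666… → ⌈·⌉ = 1397
j=4: r + 3k = 1921.735 → ⌈·⌉ = 1922
j=5: r + 4k = 2447.068333… → ⌈·⌉ = 2448
j=6: r + 5k = 2972.401666… → ⌈·⌉ = 2973
j=7: r + 6k = 3497.735 → ⌈·⌉ = 3498
j=8: r + 7k = 4023.068333… → ⌈·⌉ = 4024
j=9: r + 8k = 4548.401666… → ⌈·⌉ = 4549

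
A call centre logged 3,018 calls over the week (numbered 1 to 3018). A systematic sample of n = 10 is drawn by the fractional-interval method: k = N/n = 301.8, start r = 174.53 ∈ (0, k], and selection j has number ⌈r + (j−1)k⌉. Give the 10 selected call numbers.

175, 477, 779, 1080, 1382, 1684, 1986, 2288, 2589, 2891

j=1: r + 0k = 174.53 → ⌈·⌉ = 175
j=2: r + 1k = 476.33 → ⌈·⌉ = 477
j=3: r + 2k = 778.13 → ⌈·⌉ = 779
j=4: r + 3k = 1079.93 → ⌈·⌉ = 1080
j=5: r + 4k = 1381.73 → ⌈·⌉ = 1382
j=6: r + 5k = 1683.53 → ⌈·⌉ = 1684
j=7: r + 6k = 1985.33 → ⌈·⌉ = 1986
j=8: r + 7k = 2287.13 → ⌈·⌉ = 2288
j=9: r + 8k = 2588.93 → ⌈·⌉ = 2589
j=10: r + 9k = 2890.73 → ⌈·⌉ = 2891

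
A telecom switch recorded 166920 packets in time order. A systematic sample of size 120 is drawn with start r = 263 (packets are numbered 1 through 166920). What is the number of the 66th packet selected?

k = 166920/120 = 1391
66th selection = r + (66−1)·k = 263 + 65×1391 = 263 + 90415 = 90678

90678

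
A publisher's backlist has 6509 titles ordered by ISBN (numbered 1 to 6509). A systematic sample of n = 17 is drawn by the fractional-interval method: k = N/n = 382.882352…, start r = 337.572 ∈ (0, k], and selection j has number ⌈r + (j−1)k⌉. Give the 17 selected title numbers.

338, 721, 1104, 1487, 1870, 2252, 2635, 3018, 3401, 3784, 4167, 4550, 4933, 5316, 5698, 6081, 6464

j=1: r + 0k = 337.572 → ⌈·⌉ = 338
j=2: r + 1k = 720.454352… → ⌈·⌉ = 721
j=3: r + 2k = 1103.336705… → ⌈·⌉ = 1104
j=4: r + 3k = 1486.219058… → ⌈·⌉ = 1487
j=5: r + 4k = 1869.101411… → ⌈·⌉ = 1870
j=6: r + 5k = 2251.983764… → ⌈·⌉ = 2252
j=7: r + 6k = 2634.866117… → ⌈·⌉ = 2635
j=8: r + 7k = 3017.748470… → ⌈·⌉ = 3018
j=9: r + 8k = 3400.630823… → ⌈·⌉ = 3401
j=10: r + 9k = 3783.513176… → ⌈·⌉ = 3784
j=11: r + 10k = 4166.395529… → ⌈·⌉ = 4167
j=12: r + 11k = 4549.277882… → ⌈·⌉ = 4550
j=13: r + 12k = 4932.160235… → ⌈·⌉ = 4933
j=14: r + 13k = 5315.042588… → ⌈·⌉ = 5316
j=15: r + 14k = 5697.924941… → ⌈·⌉ = 5698
j=16: r + 15k = 6080.807294… → ⌈·⌉ = 6081
j=17: r + 16k = 6463.689647… → ⌈·⌉ = 6464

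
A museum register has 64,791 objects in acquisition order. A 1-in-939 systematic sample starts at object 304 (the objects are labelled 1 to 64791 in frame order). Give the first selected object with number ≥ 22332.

22840

k = 939
Steps past start: ⌈(22332 − 304)/939⌉ = ⌈22028/939⌉ = 24
Selected object: 304 + 24×939 = 22840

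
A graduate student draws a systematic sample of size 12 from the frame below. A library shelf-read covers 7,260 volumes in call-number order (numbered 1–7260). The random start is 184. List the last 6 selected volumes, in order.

3814, 4419, 5024, 5629, 6234, 6839

k = N/n = 7260/12 = 605
7th selection = 184 + 6×605 = 3814
8th: 3814 + 605 = 4419
9th: 4419 + 605 = 5024
10th: 5024 + 605 = 5629
11th: 5629 + 605 = 6234
12th: 6234 + 605 = 6839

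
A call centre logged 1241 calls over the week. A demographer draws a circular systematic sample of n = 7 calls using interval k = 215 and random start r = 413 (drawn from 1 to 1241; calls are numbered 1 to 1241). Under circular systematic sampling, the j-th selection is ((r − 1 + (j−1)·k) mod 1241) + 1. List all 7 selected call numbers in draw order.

413, 628, 843, 1058, 32, 247, 462

Selection 1: 413
Selection 2: 413 + 215 = 628
Selection 3: 628 + 215 = 843
Selection 4: 843 + 215 = 1058
Selection 5: 1058 + 215 = 1273 → 1273 − 1241 = 32
Selection 6: 32 + 215 = 247
Selection 7: 247 + 215 = 462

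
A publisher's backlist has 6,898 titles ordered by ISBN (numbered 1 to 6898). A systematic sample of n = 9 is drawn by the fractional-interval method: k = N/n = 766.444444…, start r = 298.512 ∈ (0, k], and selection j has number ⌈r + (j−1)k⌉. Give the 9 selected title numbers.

299, 1065, 1832, 2598, 3365, 4131, 4898, 5664, 6431

j=1: r + 0k = 298.512 → ⌈·⌉ = 299
j=2: r + 1k = 1064.956444… → ⌈·⌉ = 1065
j=3: r + 2k = 1831.400888… → ⌈·⌉ = 1832
j=4: r + 3k = 2597.845333… → ⌈·⌉ = 2598
j=5: r + 4k = 3364.289777… → ⌈·⌉ = 3365
j=6: r + 5k = 4130.734222… → ⌈·⌉ = 4131
j=7: r + 6k = 4897.178666… → ⌈·⌉ = 4898
j=8: r + 7k = 5663.623111… → ⌈·⌉ = 5664
j=9: r + 8k = 6430.067555… → ⌈·⌉ = 6431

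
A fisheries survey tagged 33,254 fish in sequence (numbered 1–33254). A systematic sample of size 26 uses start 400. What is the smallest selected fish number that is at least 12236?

13190

k = 33254/26 = 1279
Steps past start: ⌈(12236 − 400)/1279⌉ = ⌈11836/1279⌉ = 10
Selected fish: 400 + 10×1279 = 13190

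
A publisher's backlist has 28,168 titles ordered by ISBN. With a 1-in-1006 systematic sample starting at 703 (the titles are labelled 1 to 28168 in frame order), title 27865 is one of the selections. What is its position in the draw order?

k = 1006
position = (27865 − 703)/1006 + 1 = 27162/1006 + 1 = 27 + 1 = 28

28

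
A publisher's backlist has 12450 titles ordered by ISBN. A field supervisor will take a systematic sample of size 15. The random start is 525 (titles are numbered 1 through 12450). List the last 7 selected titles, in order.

k = N/n = 12450/15 = 830
9th selection = 525 + 8×830 = 7165
10th: 7165 + 830 = 7995
11th: 7995 + 830 = 8825
12th: 8825 + 830 = 9655
13th: 9655 + 830 = 10485
14th: 10485 + 830 = 11315
15th: 11315 + 830 = 12145

7165, 7995, 8825, 9655, 10485, 11315, 12145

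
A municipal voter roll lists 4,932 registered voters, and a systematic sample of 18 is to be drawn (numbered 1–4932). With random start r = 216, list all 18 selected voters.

k = N/n = 4932/18 = 274
voter 1: 216
voter 2: 216 + 274 = 490
voter 3: 490 + 274 = 764
voter 4: 764 + 274 = 1038
voter 5: 1038 + 274 = 1312
voter 6: 1312 + 274 = 1586
voter 7: 1586 + 274 = 1860
voter 8: 1860 + 274 = 2134
voter 9: 2134 + 274 = 2408
voter 10: 2408 + 274 = 2682
voter 11: 2682 + 274 = 2956
voter 12: 2956 + 274 = 3230
voter 13: 3230 + 274 = 3504
voter 14: 3504 + 274 = 3778
voter 15: 3778 + 274 = 4052
voter 16: 4052 + 274 = 4326
voter 17: 4326 + 274 = 4600
voter 18: 4600 + 274 = 4874

216, 490, 764, 1038, 1312, 1586, 1860, 2134, 2408, 2682, 2956, 3230, 3504, 3778, 4052, 4326, 4600, 4874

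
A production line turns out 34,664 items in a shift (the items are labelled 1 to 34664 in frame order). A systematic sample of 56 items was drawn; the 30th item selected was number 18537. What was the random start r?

586

k = 34664/56 = 619
r = 18537 − (30−1)×619 = 18537 − 17951 = 586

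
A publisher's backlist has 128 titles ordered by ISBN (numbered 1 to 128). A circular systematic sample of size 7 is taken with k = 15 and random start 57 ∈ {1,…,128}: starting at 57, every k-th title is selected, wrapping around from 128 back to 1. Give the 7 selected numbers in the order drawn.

Selection 1: 57
Selection 2: 57 + 15 = 72
Selection 3: 72 + 15 = 87
Selection 4: 87 + 15 = 102
Selection 5: 102 + 15 = 117
Selection 6: 117 + 15 = 132 → 132 − 128 = 4
Selection 7: 4 + 15 = 19

57, 72, 87, 102, 117, 4, 19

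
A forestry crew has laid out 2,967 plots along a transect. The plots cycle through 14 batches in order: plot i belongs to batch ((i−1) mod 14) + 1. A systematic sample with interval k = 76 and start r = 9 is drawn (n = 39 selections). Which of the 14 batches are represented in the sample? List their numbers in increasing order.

1, 3, 5, 7, 9, 11, 13

Consecutive selections differ by k = 76, so their batch numbers differ by 76 mod 14 = 6.
gcd(76, 14) = 2, so the sample visits 14/2 = 7 distinct residues mod 14.
Start 9 is batch 9; the batches hit are 1, 3, 5, 7, 9, 11, 13.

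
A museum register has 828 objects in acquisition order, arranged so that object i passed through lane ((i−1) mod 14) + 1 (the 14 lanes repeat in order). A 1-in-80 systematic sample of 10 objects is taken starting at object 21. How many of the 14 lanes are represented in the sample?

Consecutive selections differ by k = 80, so their lane numbers differ by 80 mod 14 = 10.
gcd(80, 14) = 2, so the sample visits 14/2 = 7 distinct residues mod 14.
Start 21 is lane 7; the lanes hit are 1, 3, 5, 7, 9, 11, 13.

7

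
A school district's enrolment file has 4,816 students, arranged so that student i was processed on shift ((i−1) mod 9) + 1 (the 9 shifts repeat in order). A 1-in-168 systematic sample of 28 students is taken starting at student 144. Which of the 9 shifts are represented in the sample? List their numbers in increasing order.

Consecutive selections differ by k = 168, so their shift numbers differ by 168 mod 9 = 6.
gcd(168, 9) = 3, so the sample visits 9/3 = 3 distinct residues mod 9.
Start 144 is shift 9; the shifts hit are 3, 6, 9.

3, 6, 9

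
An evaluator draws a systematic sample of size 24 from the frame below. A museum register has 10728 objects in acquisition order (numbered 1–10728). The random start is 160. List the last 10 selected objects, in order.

6418, 6865, 7312, 7759, 8206, 8653, 9100, 9547, 9994, 10441

k = N/n = 10728/24 = 447
15th selection = 160 + 14×447 = 6418
16th: 6418 + 447 = 6865
17th: 6865 + 447 = 7312
18th: 7312 + 447 = 7759
19th: 7759 + 447 = 8206
20th: 8206 + 447 = 8653
21st: 8653 + 447 = 9100
22nd: 9100 + 447 = 9547
23rd: 9547 + 447 = 9994
24th: 9994 + 447 = 10441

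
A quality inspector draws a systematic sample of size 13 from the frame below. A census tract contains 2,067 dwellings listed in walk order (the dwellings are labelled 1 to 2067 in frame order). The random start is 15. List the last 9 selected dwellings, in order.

k = N/n = 2067/13 = 159
5th selection = 15 + 4×159 = 651
6th: 651 + 159 = 810
7th: 810 + 159 = 969
8th: 969 + 159 = 1128
9th: 1128 + 159 = 1287
10th: 1287 + 159 = 1446
11th: 1446 + 159 = 1605
12th: 1605 + 159 = 1764
13th: 1764 + 159 = 1923

651, 810, 969, 1128, 1287, 1446, 1605, 1764, 1923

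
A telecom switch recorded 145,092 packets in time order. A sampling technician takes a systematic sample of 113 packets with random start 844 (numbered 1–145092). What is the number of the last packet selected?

k = 145092/113 = 1284
113th selection = r + (113−1)·k = 844 + 112×1284 = 844 + 143808 = 144652

144652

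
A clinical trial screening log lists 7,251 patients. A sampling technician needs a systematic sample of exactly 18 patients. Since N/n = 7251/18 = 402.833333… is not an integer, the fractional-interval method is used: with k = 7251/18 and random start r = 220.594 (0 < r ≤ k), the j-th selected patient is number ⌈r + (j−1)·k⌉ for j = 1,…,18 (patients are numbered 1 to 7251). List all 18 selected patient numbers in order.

j=1: r + 0k = 220.594 → ⌈·⌉ = 221
j=2: r + 1k = 623.427333… → ⌈·⌉ = 624
j=3: r + 2k = 1026.260666… → ⌈·⌉ = 1027
j=4: r + 3k = 1429.094 → ⌈·⌉ = 1430
j=5: r + 4k = 1831.927333… → ⌈·⌉ = 1832
j=6: r + 5k = 2234.760666… → ⌈·⌉ = 2235
j=7: r + 6k = 2637.594 → ⌈·⌉ = 2638
j=8: r + 7k = 3040.427333… → ⌈·⌉ = 3041
j=9: r + 8k = 3443.260666… → ⌈·⌉ = 3444
j=10: r + 9k = 3846.094 → ⌈·⌉ = 3847
j=11: r + 10k = 4248.927333… → ⌈·⌉ = 4249
j=12: r + 11k = 4651.760666… → ⌈·⌉ = 4652
j=13: r + 12k = 5054.594 → ⌈·⌉ = 5055
j=14: r + 13k = 5457.427333… → ⌈·⌉ = 5458
j=15: r + 14k = 5860.260666… → ⌈·⌉ = 5861
j=16: r + 15k = 6263.094 → ⌈·⌉ = 6264
j=17: r + 16k = 6665.927333… → ⌈·⌉ = 6666
j=18: r + 17k = 7068.760666… → ⌈·⌉ = 7069

221, 624, 1027, 1430, 1832, 2235, 2638, 3041, 3444, 3847, 4249, 4652, 5055, 5458, 5861, 6264, 6666, 7069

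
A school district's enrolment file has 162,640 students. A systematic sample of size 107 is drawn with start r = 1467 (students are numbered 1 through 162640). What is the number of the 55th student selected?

83547

k = 162640/107 = 1520
55th selection = r + (55−1)·k = 1467 + 54×1520 = 1467 + 82080 = 83547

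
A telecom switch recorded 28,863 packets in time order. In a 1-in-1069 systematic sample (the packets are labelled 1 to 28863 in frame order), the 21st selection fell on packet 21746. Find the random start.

k = 1069
r = 21746 − (21−1)×1069 = 21746 − 21380 = 366

366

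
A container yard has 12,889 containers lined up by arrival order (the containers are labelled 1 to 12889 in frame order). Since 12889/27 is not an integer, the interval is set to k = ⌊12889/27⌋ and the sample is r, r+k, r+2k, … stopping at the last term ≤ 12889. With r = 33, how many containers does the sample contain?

k = ⌊12889/27⌋ = 477
Achieved size = ⌊(12889 − 33)/477⌋ + 1 = ⌊12856/477⌋ + 1 = 26 + 1 = 27
(last selection: 33 + 26×477 = 12435 ≤ 12889; next would be 12912 > 12889)

27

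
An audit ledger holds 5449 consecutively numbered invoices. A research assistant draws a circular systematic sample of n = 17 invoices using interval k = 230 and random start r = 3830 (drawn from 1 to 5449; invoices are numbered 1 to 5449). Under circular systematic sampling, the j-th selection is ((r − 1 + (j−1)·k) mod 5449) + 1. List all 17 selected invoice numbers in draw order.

Selection 1: 3830
Selection 2: 3830 + 230 = 4060
Selection 3: 4060 + 230 = 4290
Selection 4: 4290 + 230 = 4520
Selection 5: 4520 + 230 = 4750
Selection 6: 4750 + 230 = 4980
Selection 7: 4980 + 230 = 5210
Selection 8: 5210 + 230 = 5440
Selection 9: 5440 + 230 = 5670 → 5670 − 5449 = 221
Selection 10: 221 + 230 = 451
Selection 11: 451 + 230 = 681
Selection 12: 681 + 230 = 911
Selection 13: 911 + 230 = 1141
Selection 14: 1141 + 230 = 1371
Selection 15: 1371 + 230 = 1601
Selection 16: 1601 + 230 = 1831
Selection 17: 1831 + 230 = 2061

3830, 4060, 4290, 4520, 4750, 4980, 5210, 5440, 221, 451, 681, 911, 1141, 1371, 1601, 1831, 2061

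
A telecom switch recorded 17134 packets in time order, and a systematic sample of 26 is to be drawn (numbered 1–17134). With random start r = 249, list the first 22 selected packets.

249, 908, 1567, 2226, 2885, 3544, 4203, 4862, 5521, 6180, 6839, 7498, 8157, 8816, 9475, 10134, 10793, 11452, 12111, 12770, 13429, 14088

k = N/n = 17134/26 = 659
packet 1: 249
packet 2: 249 + 659 = 908
packet 3: 908 + 659 = 1567
packet 4: 1567 + 659 = 2226
packet 5: 2226 + 659 = 2885
packet 6: 2885 + 659 = 3544
packet 7: 3544 + 659 = 4203
packet 8: 4203 + 659 = 4862
packet 9: 4862 + 659 = 5521
packet 10: 5521 + 659 = 6180
packet 11: 6180 + 659 = 6839
packet 12: 6839 + 659 = 7498
packet 13: 7498 + 659 = 8157
packet 14: 8157 + 659 = 8816
packet 15: 8816 + 659 = 9475
packet 16: 9475 + 659 = 10134
packet 17: 10134 + 659 = 10793
packet 18: 10793 + 659 = 11452
packet 19: 11452 + 659 = 12111
packet 20: 12111 + 659 = 12770
packet 21: 12770 + 659 = 13429
packet 22: 13429 + 659 = 14088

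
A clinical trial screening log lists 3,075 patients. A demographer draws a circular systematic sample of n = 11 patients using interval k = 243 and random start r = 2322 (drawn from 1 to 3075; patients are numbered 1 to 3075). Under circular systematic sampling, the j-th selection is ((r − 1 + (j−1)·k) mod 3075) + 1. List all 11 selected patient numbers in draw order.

Selection 1: 2322
Selection 2: 2322 + 243 = 2565
Selection 3: 2565 + 243 = 2808
Selection 4: 2808 + 243 = 3051
Selection 5: 3051 + 243 = 3294 → 3294 − 3075 = 219
Selection 6: 219 + 243 = 462
Selection 7: 462 + 243 = 705
Selection 8: 705 + 243 = 948
Selection 9: 948 + 243 = 1191
Selection 10: 1191 + 243 = 1434
Selection 11: 1434 + 243 = 1677

2322, 2565, 2808, 3051, 219, 462, 705, 948, 1191, 1434, 1677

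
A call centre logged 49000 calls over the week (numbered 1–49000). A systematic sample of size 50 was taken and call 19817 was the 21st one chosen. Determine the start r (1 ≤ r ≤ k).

k = 49000/50 = 980
r = 19817 − (21−1)×980 = 19817 − 19600 = 217

217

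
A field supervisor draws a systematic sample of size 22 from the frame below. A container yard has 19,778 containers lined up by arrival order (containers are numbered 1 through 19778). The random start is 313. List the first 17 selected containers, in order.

k = N/n = 19778/22 = 899
container 1: 313
container 2: 313 + 899 = 1212
container 3: 1212 + 899 = 2111
container 4: 2111 + 899 = 3010
container 5: 3010 + 899 = 3909
container 6: 3909 + 899 = 4808
container 7: 4808 + 899 = 5707
container 8: 5707 + 899 = 6606
container 9: 6606 + 899 = 7505
container 10: 7505 + 899 = 8404
container 11: 8404 + 899 = 9303
container 12: 9303 + 899 = 10202
container 13: 10202 + 899 = 11101
container 14: 11101 + 899 = 12000
container 15: 12000 + 899 = 12899
container 16: 12899 + 899 = 13798
container 17: 13798 + 899 = 14697

313, 1212, 2111, 3010, 3909, 4808, 5707, 6606, 7505, 8404, 9303, 10202, 11101, 12000, 12899, 13798, 14697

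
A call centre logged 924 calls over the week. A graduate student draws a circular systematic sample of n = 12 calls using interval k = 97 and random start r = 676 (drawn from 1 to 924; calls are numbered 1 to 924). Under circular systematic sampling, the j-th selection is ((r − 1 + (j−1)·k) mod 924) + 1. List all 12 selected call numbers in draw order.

Selection 1: 676
Selection 2: 676 + 97 = 773
Selection 3: 773 + 97 = 870
Selection 4: 870 + 97 = 967 → 967 − 924 = 43
Selection 5: 43 + 97 = 140
Selection 6: 140 + 97 = 237
Selection 7: 237 + 97 = 334
Selection 8: 334 + 97 = 431
Selection 9: 431 + 97 = 528
Selection 10: 528 + 97 = 625
Selection 11: 625 + 97 = 722
Selection 12: 722 + 97 = 819

676, 773, 870, 43, 140, 237, 334, 431, 528, 625, 722, 819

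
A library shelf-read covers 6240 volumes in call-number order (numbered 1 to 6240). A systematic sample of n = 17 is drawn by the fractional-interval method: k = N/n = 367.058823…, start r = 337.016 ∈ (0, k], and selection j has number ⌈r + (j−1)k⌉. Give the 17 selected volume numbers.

j=1: r + 0k = 337.016 → ⌈·⌉ = 338
j=2: r + 1k = 704.074823… → ⌈·⌉ = 705
j=3: r + 2k = 1071.133647… → ⌈·⌉ = 1072
j=4: r + 3k = 1438.192470… → ⌈·⌉ = 1439
j=5: r + 4k = 1805.251294… → ⌈·⌉ = 1806
j=6: r + 5k = 2172.310117… → ⌈·⌉ = 2173
j=7: r + 6k = 2539.368941… → ⌈·⌉ = 2540
j=8: r + 7k = 2906.427764… → ⌈·⌉ = 2907
j=9: r + 8k = 3273.486588… → ⌈·⌉ = 3274
j=10: r + 9k = 3640.545411… → ⌈·⌉ = 3641
j=11: r + 10k = 4007.604235… → ⌈·⌉ = 4008
j=12: r + 11k = 4374.663058… → ⌈·⌉ = 4375
j=13: r + 12k = 4741.721882… → ⌈·⌉ = 4742
j=14: r + 13k = 5108.780705… → ⌈·⌉ = 5109
j=15: r + 14k = 5475.839529… → ⌈·⌉ = 5476
j=16: r + 15k = 5842.898352… → ⌈·⌉ = 5843
j=17: r + 16k = 6209.957176… → ⌈·⌉ = 6210

338, 705, 1072, 1439, 1806, 2173, 2540, 2907, 3274, 3641, 4008, 4375, 4742, 5109, 5476, 5843, 6210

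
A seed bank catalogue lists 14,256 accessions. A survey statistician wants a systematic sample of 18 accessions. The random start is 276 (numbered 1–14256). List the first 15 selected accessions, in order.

276, 1068, 1860, 2652, 3444, 4236, 5028, 5820, 6612, 7404, 8196, 8988, 9780, 10572, 11364

k = N/n = 14256/18 = 792
accession 1: 276
accession 2: 276 + 792 = 1068
accession 3: 1068 + 792 = 1860
accession 4: 1860 + 792 = 2652
accession 5: 2652 + 792 = 3444
accession 6: 3444 + 792 = 4236
accession 7: 4236 + 792 = 5028
accession 8: 5028 + 792 = 5820
accession 9: 5820 + 792 = 6612
accession 10: 6612 + 792 = 7404
accession 11: 7404 + 792 = 8196
accession 12: 8196 + 792 = 8988
accession 13: 8988 + 792 = 9780
accession 14: 9780 + 792 = 10572
accession 15: 10572 + 792 = 11364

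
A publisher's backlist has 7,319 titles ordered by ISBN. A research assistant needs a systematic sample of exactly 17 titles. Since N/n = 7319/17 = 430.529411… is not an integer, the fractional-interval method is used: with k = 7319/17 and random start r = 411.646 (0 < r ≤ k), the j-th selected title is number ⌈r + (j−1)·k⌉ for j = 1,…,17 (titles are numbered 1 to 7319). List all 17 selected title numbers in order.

412, 843, 1273, 1704, 2134, 2565, 2995, 3426, 3856, 4287, 4717, 5148, 5578, 6009, 6440, 6870, 7301

j=1: r + 0k = 411.646 → ⌈·⌉ = 412
j=2: r + 1k = 842.175411… → ⌈·⌉ = 843
j=3: r + 2k = 1272.704823… → ⌈·⌉ = 1273
j=4: r + 3k = 1703.234235… → ⌈·⌉ = 1704
j=5: r + 4k = 2133.763647… → ⌈·⌉ = 2134
j=6: r + 5k = 2564.293058… → ⌈·⌉ = 2565
j=7: r + 6k = 2994.822470… → ⌈·⌉ = 2995
j=8: r + 7k = 3425.351882… → ⌈·⌉ = 3426
j=9: r + 8k = 3855.881294… → ⌈·⌉ = 3856
j=10: r + 9k = 4286.410705… → ⌈·⌉ = 4287
j=11: r + 10k = 4716.940117… → ⌈·⌉ = 4717
j=12: r + 11k = 5147.469529… → ⌈·⌉ = 5148
j=13: r + 12k = 5577.998941… → ⌈·⌉ = 5578
j=14: r + 13k = 6008.528352… → ⌈·⌉ = 6009
j=15: r + 14k = 6439.057764… → ⌈·⌉ = 6440
j=16: r + 15k = 6869.587176… → ⌈·⌉ = 6870
j=17: r + 16k = 7300.116588… → ⌈·⌉ = 7301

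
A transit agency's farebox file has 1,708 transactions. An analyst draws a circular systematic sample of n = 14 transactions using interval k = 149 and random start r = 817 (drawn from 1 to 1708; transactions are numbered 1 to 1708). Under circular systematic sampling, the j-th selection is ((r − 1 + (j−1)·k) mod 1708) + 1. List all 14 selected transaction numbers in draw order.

Selection 1: 817
Selection 2: 817 + 149 = 966
Selection 3: 966 + 149 = 1115
Selection 4: 1115 + 149 = 1264
Selection 5: 1264 + 149 = 1413
Selection 6: 1413 + 149 = 1562
Selection 7: 1562 + 149 = 1711 → 1711 − 1708 = 3
Selection 8: 3 + 149 = 152
Selection 9: 152 + 149 = 301
Selection 10: 301 + 149 = 450
Selection 11: 450 + 149 = 599
Selection 12: 599 + 149 = 748
Selection 13: 748 + 149 = 897
Selection 14: 897 + 149 = 1046

817, 966, 1115, 1264, 1413, 1562, 3, 152, 301, 450, 599, 748, 897, 1046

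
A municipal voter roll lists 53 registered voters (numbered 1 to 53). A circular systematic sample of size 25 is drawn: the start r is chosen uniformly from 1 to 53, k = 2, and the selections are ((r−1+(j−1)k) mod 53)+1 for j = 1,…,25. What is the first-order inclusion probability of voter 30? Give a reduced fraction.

For each position j, as r ranges over 1…53 the j-th selection hits every voter exactly once, so voter 30 is selected for exactly 25 of the 53 starts.
Inclusion probability = 25/53.

25/53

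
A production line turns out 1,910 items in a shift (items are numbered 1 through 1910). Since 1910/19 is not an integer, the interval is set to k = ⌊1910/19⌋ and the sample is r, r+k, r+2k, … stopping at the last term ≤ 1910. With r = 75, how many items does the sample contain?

19

k = ⌊1910/19⌋ = 100
Achieved size = ⌊(1910 − 75)/100⌋ + 1 = ⌊1835/100⌋ + 1 = 18 + 1 = 19
(last selection: 75 + 18×100 = 1875 ≤ 1910; next would be 1975 > 1910)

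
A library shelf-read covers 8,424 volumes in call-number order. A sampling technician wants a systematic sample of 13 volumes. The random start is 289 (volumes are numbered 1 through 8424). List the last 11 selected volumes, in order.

1585, 2233, 2881, 3529, 4177, 4825, 5473, 6121, 6769, 7417, 8065

k = N/n = 8424/13 = 648
3rd selection = 289 + 2×648 = 1585
4th: 1585 + 648 = 2233
5th: 2233 + 648 = 2881
6th: 2881 + 648 = 3529
7th: 3529 + 648 = 4177
8th: 4177 + 648 = 4825
9th: 4825 + 648 = 5473
10th: 5473 + 648 = 6121
11th: 6121 + 648 = 6769
12th: 6769 + 648 = 7417
13th: 7417 + 648 = 8065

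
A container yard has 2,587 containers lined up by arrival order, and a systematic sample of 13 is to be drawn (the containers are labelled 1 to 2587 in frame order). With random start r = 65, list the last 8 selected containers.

k = N/n = 2587/13 = 199
6th selection = 65 + 5×199 = 1060
7th: 1060 + 199 = 1259
8th: 1259 + 199 = 1458
9th: 1458 + 199 = 1657
10th: 1657 + 199 = 1856
11th: 1856 + 199 = 2055
12th: 2055 + 199 = 2254
13th: 2254 + 199 = 2453

1060, 1259, 1458, 1657, 1856, 2055, 2254, 2453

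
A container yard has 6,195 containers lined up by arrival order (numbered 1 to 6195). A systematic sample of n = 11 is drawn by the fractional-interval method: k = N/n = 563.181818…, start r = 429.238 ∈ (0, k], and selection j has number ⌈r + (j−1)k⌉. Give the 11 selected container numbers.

430, 993, 1556, 2119, 2682, 3246, 3809, 4372, 4935, 5498, 6062

j=1: r + 0k = 429.238 → ⌈·⌉ = 430
j=2: r + 1k = 992.419818… → ⌈·⌉ = 993
j=3: r + 2k = 1555.601636… → ⌈·⌉ = 1556
j=4: r + 3k = 2118.783454… → ⌈·⌉ = 2119
j=5: r + 4k = 2681.965272… → ⌈·⌉ = 2682
j=6: r + 5k = 3245.147090… → ⌈·⌉ = 3246
j=7: r + 6k = 3808.328909… → ⌈·⌉ = 3809
j=8: r + 7k = 4371.510727… → ⌈·⌉ = 4372
j=9: r + 8k = 4934.692545… → ⌈·⌉ = 4935
j=10: r + 9k = 5497.874363… → ⌈·⌉ = 5498
j=11: r + 10k = 6061.056181… → ⌈·⌉ = 6062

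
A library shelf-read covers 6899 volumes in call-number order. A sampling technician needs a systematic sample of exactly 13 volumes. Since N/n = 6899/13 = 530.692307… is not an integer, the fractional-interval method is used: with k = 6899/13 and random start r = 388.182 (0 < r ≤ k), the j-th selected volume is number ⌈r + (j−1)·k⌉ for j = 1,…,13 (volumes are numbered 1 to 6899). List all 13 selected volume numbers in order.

j=1: r + 0k = 388.182 → ⌈·⌉ = 389
j=2: r + 1k = 918.874307… → ⌈·⌉ = 919
j=3: r + 2k = 1449.566615… → ⌈·⌉ = 1450
j=4: r + 3k = 1980.258923… → ⌈·⌉ = 1981
j=5: r + 4k = 2510.951230… → ⌈·⌉ = 2511
j=6: r + 5k = 3041.643538… → ⌈·⌉ = 3042
j=7: r + 6k = 3572.335846… → ⌈·⌉ = 3573
j=8: r + 7k = 4103.028153… → ⌈·⌉ = 4104
j=9: r + 8k = 4633.720461… → ⌈·⌉ = 4634
j=10: r + 9k = 5164.412769… → ⌈·⌉ = 5165
j=11: r + 10k = 5695.105076… → ⌈·⌉ = 5696
j=12: r + 11k = 6225.797384… → ⌈·⌉ = 6226
j=13: r + 12k = 6756.489692… → ⌈·⌉ = 6757

389, 919, 1450, 1981, 2511, 3042, 3573, 4104, 4634, 5165, 5696, 6226, 6757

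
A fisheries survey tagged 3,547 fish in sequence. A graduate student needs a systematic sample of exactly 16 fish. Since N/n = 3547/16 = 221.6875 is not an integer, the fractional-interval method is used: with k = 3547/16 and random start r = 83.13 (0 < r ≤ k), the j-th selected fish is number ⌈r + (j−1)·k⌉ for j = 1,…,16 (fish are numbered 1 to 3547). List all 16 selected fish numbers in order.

84, 305, 527, 749, 970, 1192, 1414, 1635, 1857, 2079, 2301, 2522, 2744, 2966, 3187, 3409

j=1: r + 0k = 83.13 → ⌈·⌉ = 84
j=2: r + 1k = 304.8175 → ⌈·⌉ = 305
j=3: r + 2k = 526.505 → ⌈·⌉ = 527
j=4: r + 3k = 748.1925 → ⌈·⌉ = 749
j=5: r + 4k = 969.88 → ⌈·⌉ = 970
j=6: r + 5k = 1191.5675 → ⌈·⌉ = 1192
j=7: r + 6k = 1413.255 → ⌈·⌉ = 1414
j=8: r + 7k = 1634.9425 → ⌈·⌉ = 1635
j=9: r + 8k = 1856.63 → ⌈·⌉ = 1857
j=10: r + 9k = 2078.3175 → ⌈·⌉ = 2079
j=11: r + 10k = 2300.005 → ⌈·⌉ = 2301
j=12: r + 11k = 2521.6925 → ⌈·⌉ = 2522
j=13: r + 12k = 2743.38 → ⌈·⌉ = 2744
j=14: r + 13k = 2965.0675 → ⌈·⌉ = 2966
j=15: r + 14k = 3186.755 → ⌈·⌉ = 3187
j=16: r + 15k = 3408.4425 → ⌈·⌉ = 3409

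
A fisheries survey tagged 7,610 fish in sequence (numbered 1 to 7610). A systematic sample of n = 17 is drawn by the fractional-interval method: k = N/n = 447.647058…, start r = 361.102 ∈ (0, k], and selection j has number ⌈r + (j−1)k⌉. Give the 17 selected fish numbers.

j=1: r + 0k = 361.102 → ⌈·⌉ = 362
j=2: r + 1k = 808.749058… → ⌈·⌉ = 809
j=3: r + 2k = 1256.396117… → ⌈·⌉ = 1257
j=4: r + 3k = 1704.043176… → ⌈·⌉ = 1705
j=5: r + 4k = 2151.690235… → ⌈·⌉ = 2152
j=6: r + 5k = 2599.337294… → ⌈·⌉ = 2600
j=7: r + 6k = 3046.984352… → ⌈·⌉ = 3047
j=8: r + 7k = 3494.631411… → ⌈·⌉ = 3495
j=9: r + 8k = 3942.278470… → ⌈·⌉ = 3943
j=10: r + 9k = 4389.925529… → ⌈·⌉ = 4390
j=11: r + 10k = 4837.572588… → ⌈·⌉ = 4838
j=12: r + 11k = 5285.219647… → ⌈·⌉ = 5286
j=13: r + 12k = 5732.866705… → ⌈·⌉ = 5733
j=14: r + 13k = 6180.513764… → ⌈·⌉ = 6181
j=15: r + 14k = 6628.160823… → ⌈·⌉ = 6629
j=16: r + 15k = 7075.807882… → ⌈·⌉ = 7076
j=17: r + 16k = 7523.454941… → ⌈·⌉ = 7524

362, 809, 1257, 1705, 2152, 2600, 3047, 3495, 3943, 4390, 4838, 5286, 5733, 6181, 6629, 7076, 7524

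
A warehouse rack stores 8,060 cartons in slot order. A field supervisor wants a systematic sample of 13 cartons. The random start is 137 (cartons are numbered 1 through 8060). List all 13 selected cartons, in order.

k = N/n = 8060/13 = 620
carton 1: 137
carton 2: 137 + 620 = 757
carton 3: 757 + 620 = 1377
carton 4: 1377 + 620 = 1997
carton 5: 1997 + 620 = 2617
carton 6: 2617 + 620 = 3237
carton 7: 3237 + 620 = 3857
carton 8: 3857 + 620 = 4477
carton 9: 4477 + 620 = 5097
carton 10: 5097 + 620 = 5717
carton 11: 5717 + 620 = 6337
carton 12: 6337 + 620 = 6957
carton 13: 6957 + 620 = 7577

137, 757, 1377, 1997, 2617, 3237, 3857, 4477, 5097, 5717, 6337, 6957, 7577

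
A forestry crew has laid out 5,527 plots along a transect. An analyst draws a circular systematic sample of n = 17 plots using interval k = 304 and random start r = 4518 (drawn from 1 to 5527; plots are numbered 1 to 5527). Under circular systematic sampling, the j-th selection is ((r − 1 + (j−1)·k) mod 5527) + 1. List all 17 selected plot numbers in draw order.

Selection 1: 4518
Selection 2: 4518 + 304 = 4822
Selection 3: 4822 + 304 = 5126
Selection 4: 5126 + 304 = 5430
Selection 5: 5430 + 304 = 5734 → 5734 − 5527 = 207
Selection 6: 207 + 304 = 511
Selection 7: 511 + 304 = 815
Selection 8: 815 + 304 = 1119
Selection 9: 1119 + 304 = 1423
Selection 10: 1423 + 304 = 1727
Selection 11: 1727 + 304 = 2031
Selection 12: 2031 + 304 = 2335
Selection 13: 2335 + 304 = 2639
Selection 14: 2639 + 304 = 2943
Selection 15: 2943 + 304 = 3247
Selection 16: 3247 + 304 = 3551
Selection 17: 3551 + 304 = 3855

4518, 4822, 5126, 5430, 207, 511, 815, 1119, 1423, 1727, 2031, 2335, 2639, 2943, 3247, 3551, 3855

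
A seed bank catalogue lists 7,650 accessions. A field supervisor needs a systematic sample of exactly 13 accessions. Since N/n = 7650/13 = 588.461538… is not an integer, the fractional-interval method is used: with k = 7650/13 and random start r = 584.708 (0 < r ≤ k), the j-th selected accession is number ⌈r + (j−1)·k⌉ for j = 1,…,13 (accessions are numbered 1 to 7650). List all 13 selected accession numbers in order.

j=1: r + 0k = 584.708 → ⌈·⌉ = 585
j=2: r + 1k = 1173.169538… → ⌈·⌉ = 1174
j=3: r + 2k = 1761.631076… → ⌈·⌉ = 1762
j=4: r + 3k = 2350.092615… → ⌈·⌉ = 2351
j=5: r + 4k = 2938.554153… → ⌈·⌉ = 2939
j=6: r + 5k = 3527.015692… → ⌈·⌉ = 3528
j=7: r + 6k = 4115.477230… → ⌈·⌉ = 4116
j=8: r + 7k = 4703.938769… → ⌈·⌉ = 4704
j=9: r + 8k = 5292.400307… → ⌈·⌉ = 5293
j=10: r + 9k = 5880.861846… → ⌈·⌉ = 5881
j=11: r + 10k = 6469.323384… → ⌈·⌉ = 6470
j=12: r + 11k = 7057.784923… → ⌈·⌉ = 7058
j=13: r + 12k = 7646.246461… → ⌈·⌉ = 7647

585, 1174, 1762, 2351, 2939, 3528, 4116, 4704, 5293, 5881, 6470, 7058, 7647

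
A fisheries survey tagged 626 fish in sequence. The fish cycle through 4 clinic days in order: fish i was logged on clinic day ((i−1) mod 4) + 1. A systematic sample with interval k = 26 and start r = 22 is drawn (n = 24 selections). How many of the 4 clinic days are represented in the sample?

2

Consecutive selections differ by k = 26, so their clinic day numbers differ by 26 mod 4 = 2.
gcd(26, 4) = 2, so the sample visits 4/2 = 2 distinct residues mod 4.
Start 22 is clinic day 2; the clinic days hit are 2, 4.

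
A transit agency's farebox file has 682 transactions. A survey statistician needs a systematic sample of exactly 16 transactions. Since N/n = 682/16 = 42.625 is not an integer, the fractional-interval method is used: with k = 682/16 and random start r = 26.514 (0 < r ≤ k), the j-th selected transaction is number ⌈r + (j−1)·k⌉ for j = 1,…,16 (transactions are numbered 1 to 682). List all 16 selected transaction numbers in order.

27, 70, 112, 155, 198, 240, 283, 325, 368, 411, 453, 496, 539, 581, 624, 666

j=1: r + 0k = 26.514 → ⌈·⌉ = 27
j=2: r + 1k = 69.139 → ⌈·⌉ = 70
j=3: r + 2k = 111.764 → ⌈·⌉ = 112
j=4: r + 3k = 154.389 → ⌈·⌉ = 155
j=5: r + 4k = 197.014 → ⌈·⌉ = 198
j=6: r + 5k = 239.639 → ⌈·⌉ = 240
j=7: r + 6k = 282.264 → ⌈·⌉ = 283
j=8: r + 7k = 324.889 → ⌈·⌉ = 325
j=9: r + 8k = 367.514 → ⌈·⌉ = 368
j=10: r + 9k = 410.139 → ⌈·⌉ = 411
j=11: r + 10k = 452.764 → ⌈·⌉ = 453
j=12: r + 11k = 495.389 → ⌈·⌉ = 496
j=13: r + 12k = 538.014 → ⌈·⌉ = 539
j=14: r + 13k = 580.639 → ⌈·⌉ = 581
j=15: r + 14k = 623.264 → ⌈·⌉ = 624
j=16: r + 15k = 665.889 → ⌈·⌉ = 666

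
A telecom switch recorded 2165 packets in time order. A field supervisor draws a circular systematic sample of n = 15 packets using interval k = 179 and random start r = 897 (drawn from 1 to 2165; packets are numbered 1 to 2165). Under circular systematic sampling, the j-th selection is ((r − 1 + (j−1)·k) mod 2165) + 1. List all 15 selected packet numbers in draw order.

Selection 1: 897
Selection 2: 897 + 179 = 1076
Selection 3: 1076 + 179 = 1255
Selection 4: 1255 + 179 = 1434
Selection 5: 1434 + 179 = 1613
Selection 6: 1613 + 179 = 1792
Selection 7: 1792 + 179 = 1971
Selection 8: 1971 + 179 = 2150
Selection 9: 2150 + 179 = 2329 → 2329 − 2165 = 164
Selection 10: 164 + 179 = 343
Selection 11: 343 + 179 = 522
Selection 12: 522 + 179 = 701
Selection 13: 701 + 179 = 880
Selection 14: 880 + 179 = 1059
Selection 15: 1059 + 179 = 1238

897, 1076, 1255, 1434, 1613, 1792, 1971, 2150, 164, 343, 522, 701, 880, 1059, 1238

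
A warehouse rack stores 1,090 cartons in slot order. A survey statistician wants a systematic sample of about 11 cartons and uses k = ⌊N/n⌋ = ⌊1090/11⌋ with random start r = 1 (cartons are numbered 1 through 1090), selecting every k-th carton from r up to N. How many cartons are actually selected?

k = ⌊1090/11⌋ = 99
Achieved size = ⌊(1090 − 1)/99⌋ + 1 = ⌊1089/99⌋ + 1 = 11 + 1 = 12
(last selection: 1 + 11×99 = 1090 ≤ 1090; next would be 1189 > 1090)

12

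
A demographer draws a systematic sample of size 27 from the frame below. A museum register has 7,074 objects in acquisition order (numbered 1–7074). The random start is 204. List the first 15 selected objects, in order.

204, 466, 728, 990, 1252, 1514, 1776, 2038, 2300, 2562, 2824, 3086, 3348, 3610, 3872

k = N/n = 7074/27 = 262
object 1: 204
object 2: 204 + 262 = 466
object 3: 466 + 262 = 728
object 4: 728 + 262 = 990
object 5: 990 + 262 = 1252
object 6: 1252 + 262 = 1514
object 7: 1514 + 262 = 1776
object 8: 1776 + 262 = 2038
object 9: 2038 + 262 = 2300
object 10: 2300 + 262 = 2562
object 11: 2562 + 262 = 2824
object 12: 2824 + 262 = 3086
object 13: 3086 + 262 = 3348
object 14: 3348 + 262 = 3610
object 15: 3610 + 262 = 3872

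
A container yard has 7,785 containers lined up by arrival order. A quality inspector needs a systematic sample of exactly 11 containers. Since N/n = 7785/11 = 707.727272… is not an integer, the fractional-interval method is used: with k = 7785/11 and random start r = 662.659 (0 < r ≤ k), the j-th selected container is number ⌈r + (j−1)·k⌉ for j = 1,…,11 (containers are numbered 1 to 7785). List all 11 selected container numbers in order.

663, 1371, 2079, 2786, 3494, 4202, 4910, 5617, 6325, 7033, 7740

j=1: r + 0k = 662.659 → ⌈·⌉ = 663
j=2: r + 1k = 1370.386272… → ⌈·⌉ = 1371
j=3: r + 2k = 2078.113545… → ⌈·⌉ = 2079
j=4: r + 3k = 2785.840818… → ⌈·⌉ = 2786
j=5: r + 4k = 3493.568090… → ⌈·⌉ = 3494
j=6: r + 5k = 4201.295363… → ⌈·⌉ = 4202
j=7: r + 6k = 4909.022636… → ⌈·⌉ = 4910
j=8: r + 7k = 5616.749909… → ⌈·⌉ = 5617
j=9: r + 8k = 6324.477181… → ⌈·⌉ = 6325
j=10: r + 9k = 7032.204454… → ⌈·⌉ = 7033
j=11: r + 10k = 7739.931727… → ⌈·⌉ = 7740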